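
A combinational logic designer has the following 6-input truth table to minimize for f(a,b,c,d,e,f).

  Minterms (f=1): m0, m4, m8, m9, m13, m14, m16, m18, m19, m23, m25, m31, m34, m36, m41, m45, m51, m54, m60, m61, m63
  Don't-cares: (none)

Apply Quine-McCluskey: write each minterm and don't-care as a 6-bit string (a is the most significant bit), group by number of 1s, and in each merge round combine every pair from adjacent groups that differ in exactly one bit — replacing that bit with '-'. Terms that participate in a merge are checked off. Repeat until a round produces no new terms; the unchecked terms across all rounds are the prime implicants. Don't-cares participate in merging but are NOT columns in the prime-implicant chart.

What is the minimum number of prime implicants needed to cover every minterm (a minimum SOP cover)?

12

[col 0] 000000*, 000100*, 001000*, 001001*, 001101*, 001110, 010000*, 010010*, 010011*, 010111*, 011001*, 011111*, 100010, 100100*, 101001*, 101101*, 110011*, 110110, 111100*, 111101*, 111111*
[col 1] -00100, -01001*, -01101*, -10011, -11111, 0-0000, 0-1001, 00-000, 000-00, 001-01*, 00100-, 01-111, 010-11, 0100-0, 01001-, 1-1101, 101-01*, 1111-1, 11110-
[col 2] -01-01
Prime implicants: -00100, -01-01, -10011, -11111, 0-0000, 0-1001, 00-000, 000-00, 00100-, 001110, 01-111, 010-11, 0100-0, 01001-, 1-1101, 100010, 110110, 1111-1, 11110-
PI chart (minterm → PIs covering it):
  0 | 0-0000,00-000,000-00
  4 | -00100,000-00
  8 | 00-000,00100-
  9 | -01-01,0-1001,00100-
  13 | -01-01  (sole → essential)
  14 | 001110  (sole → essential)
  16 | 0-0000,0100-0
  18 | 0100-0,01001-
  19 | -10011,010-11,01001-
  23 | 01-111,010-11
  25 | 0-1001  (sole → essential)
  31 | -11111,01-111
  34 | 100010  (sole → essential)
  36 | -00100  (sole → essential)
  41 | -01-01  (sole → essential)
  45 | -01-01,1-1101
  51 | -10011  (sole → essential)
  54 | 110110  (sole → essential)
  60 | 11110-  (sole → essential)
  61 | 1-1101,1111-1,11110-
  63 | -11111,1111-1
Essential prime implicants: -00100, -01-01, -10011, 0-1001, 001110, 100010, 110110, 11110-
Petrick residual → -11111, 00-000, 01-111, 0100-0
Minimum SOP uses 12 PIs: b'c'de'f' + b'ce'f + bc'd'ef + bcdef + a'cd'e'f + a'b'd'e'f' + a'b'cdef' + a'bdef + a'bc'd'f' + ab'c'd'ef' + abc'def' + abcde'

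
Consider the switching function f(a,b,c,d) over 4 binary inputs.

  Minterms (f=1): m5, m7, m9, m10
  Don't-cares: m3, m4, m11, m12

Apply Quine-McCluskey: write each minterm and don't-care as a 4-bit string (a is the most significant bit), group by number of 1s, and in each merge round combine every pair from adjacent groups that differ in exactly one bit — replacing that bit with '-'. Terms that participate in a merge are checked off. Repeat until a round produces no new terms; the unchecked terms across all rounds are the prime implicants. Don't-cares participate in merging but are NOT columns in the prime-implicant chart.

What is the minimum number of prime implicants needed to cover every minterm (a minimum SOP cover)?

size-2^0 implicants → 0011(✓)  0100(✓)  0101(✓)  0111(✓)  1001(✓)  1010(✓)  1011(✓)  1100(✓)
size-2^1 implicants → -011  -100  0-11  01-1  010-  10-1  101-
Unchecked terms (primes): -011, -100, 0-11, 01-1, 010-, 10-1, 101-
Minterm coverage:
  m5 ⊆ 01-1,010-
  m7 ⊆ 0-11,01-1
  m9 ⊆ 10-1 [E]
  m10 ⊆ 101- [E]
E = {10-1, 101-}
Petrick residual → 01-1
Cover = a'bd + ab'd + ab'c  |cover|=3

3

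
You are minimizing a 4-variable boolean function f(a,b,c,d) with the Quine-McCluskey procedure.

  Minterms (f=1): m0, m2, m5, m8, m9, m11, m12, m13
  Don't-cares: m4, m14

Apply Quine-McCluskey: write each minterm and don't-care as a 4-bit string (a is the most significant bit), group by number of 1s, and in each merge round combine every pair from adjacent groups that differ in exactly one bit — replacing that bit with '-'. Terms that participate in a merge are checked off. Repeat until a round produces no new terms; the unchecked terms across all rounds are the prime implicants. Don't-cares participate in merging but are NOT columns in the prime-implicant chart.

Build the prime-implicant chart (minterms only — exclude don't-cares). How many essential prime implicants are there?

3

Round 0: 0000✓ 0010✓ 0100✓ 0101✓ 1000✓ 1001✓ 1011✓ 1100✓ 1101✓ 1110✓
Round 1: -000✓ -100✓ -101✓ 0-00✓ 00-0 010-✓ 1-00✓ 1-01✓ 10-1 100-✓ 11-0 110-✓
Round 2: --00 -10- 1-0-
PIs = {--00, -10-, 00-0, 1-0-, 10-1, 11-0}
Coverage chart:
  m0: --00,00-0
  m2: 00-0 ←essential
  m5: -10- ←essential
  m8: --00,1-0-
  m9: 1-0-,10-1
  m11: 10-1 ←essential
  m12: --00,-10-,1-0-,11-0
  m13: -10-,1-0-
Essential: -10-, 00-0, 10-1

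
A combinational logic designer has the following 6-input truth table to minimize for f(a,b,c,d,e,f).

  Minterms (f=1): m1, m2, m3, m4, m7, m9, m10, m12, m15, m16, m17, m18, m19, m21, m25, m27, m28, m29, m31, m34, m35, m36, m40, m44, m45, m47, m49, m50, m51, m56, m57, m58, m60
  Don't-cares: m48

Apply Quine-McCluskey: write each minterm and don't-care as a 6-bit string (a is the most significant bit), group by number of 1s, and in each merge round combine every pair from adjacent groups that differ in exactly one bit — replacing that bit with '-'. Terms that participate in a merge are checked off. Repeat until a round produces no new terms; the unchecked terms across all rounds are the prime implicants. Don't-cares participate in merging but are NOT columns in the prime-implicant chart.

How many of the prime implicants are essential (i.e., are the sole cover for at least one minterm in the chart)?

8

Round 0: 000001✓ 000010✓ 000011✓ 000100✓ 000111✓ 001001✓ 001010✓ 001100✓ 001111✓ 010000✓ 010001✓ 010010✓ 010011✓ 010101✓ 011001✓ 011011✓ 011100✓ 011101✓ 011111✓ 100010✓ 100011✓ 100100✓ 101000✓ 101100✓ 101101✓ 101111✓ 110000✓ 110001✓ 110010✓ 110011✓ 111000✓ 111001✓ 111010✓ 111100✓
Round 1: -00010✓ -00011✓ -00100✓ -01100✓ -01111 -10000✓ -10001✓ -10010✓ -10011✓ -11001✓ -11100✓ 0-0001✓ 0-0010✓ 0-0011✓ 0-1001✓ 0-1100✓ 0-1111 00-001✓ 00-010 00-100✓ 00-111 000-11 0000-1✓ 00001-✓ 01-001✓ 01-011✓ 01-101✓ 010-01✓ 0100-0✓ 0100-1✓ 01000-✓ 01001-✓ 011-01✓ 011-11✓ 0110-1✓ 0111-1✓ 01110- 1-0010✓ 1-0011✓ 1-1000✓ 1-1100✓ 10-100✓ 10001-✓ 101-00✓ 1011-1 10110- 11-000✓ 11-001✓ 11-010✓ 1100-0✓ 1100-1✓ 11000-✓ 11001-✓ 111-00✓ 1110-0✓ 11100-✓
Round 2: --0010✓ --0011✓ --1100 -0-100 -0001-✓ -1-001 -100-0✓ -100-1✓ -1000-✓ -1001-✓ 0--001 0-00-1 0-001-✓ 01--01 01-0-1 0100--✓ 011--1 1-001-✓ 1-1-00 11-0-0 11-00- 1100--✓
Round 3: --001- -100--
PIs = {--001-, --1100, -0-100, -01111, -1-001, -100--, 0--001, 0-00-1, 0-1111, 00-010, 00-111, 000-11, 01--01, 01-0-1, 011--1, 01110-, 1-1-00, 1011-1, 10110-, 11-0-0, 11-00-}
Coverage chart:
  m1: 0--001,0-00-1
  m2: --001-,00-010
  m3: --001-,0-00-1,000-11
  m4: -0-100 ←essential
  m7: 00-111,000-11
  m9: 0--001 ←essential
  m10: 00-010 ←essential
  m12: --1100,-0-100
  m15: -01111,0-1111,00-111
  m16: -100-- ←essential
  m17: -1-001,-100--,0--001,0-00-1,01--01,01-0-1
  m18: --001-,-100--
  m19: --001-,-100--,0-00-1,01-0-1
  m21: 01--01 ←essential
  m25: -1-001,0--001,01--01,01-0-1,011--1
  m27: 01-0-1,011--1
  m28: --1100,01110-
  m29: 01--01,011--1,01110-
  m31: 0-1111,011--1
  m34: --001- ←essential
  m35: --001- ←essential
  m36: -0-100 ←essential
  m40: 1-1-00 ←essential
  m44: --1100,-0-100,1-1-00,10110-
  m45: 1011-1,10110-
  m47: -01111,1011-1
  m49: -1-001,-100--,11-00-
  m50: --001-,-100--,11-0-0
  m51: --001-,-100--
  m56: 1-1-00,11-0-0,11-00-
  m57: -1-001,11-00-
  m58: 11-0-0 ←essential
  m60: --1100,1-1-00
Essential: --001-, -0-100, -100--, 0--001, 00-010, 01--01, 1-1-00, 11-0-0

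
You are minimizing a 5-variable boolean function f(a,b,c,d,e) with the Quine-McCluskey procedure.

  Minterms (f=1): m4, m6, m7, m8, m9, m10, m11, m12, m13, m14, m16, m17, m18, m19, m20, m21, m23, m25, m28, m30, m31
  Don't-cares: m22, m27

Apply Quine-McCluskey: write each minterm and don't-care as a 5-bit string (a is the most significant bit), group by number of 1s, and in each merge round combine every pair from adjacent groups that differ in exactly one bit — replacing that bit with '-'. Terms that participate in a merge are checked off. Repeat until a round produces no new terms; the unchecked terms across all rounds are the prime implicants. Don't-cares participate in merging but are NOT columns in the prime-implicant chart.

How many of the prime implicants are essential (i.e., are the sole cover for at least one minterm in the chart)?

[col 0] 00100*, 00110*, 00111*, 01000*, 01001*, 01010*, 01011*, 01100*, 01101*, 01110*, 10000*, 10001*, 10010*, 10011*, 10100*, 10101*, 10110*, 10111*, 11001*, 11011*, 11100*, 11110*, 11111*
[col 1] -0100*, -0110*, -0111*, -1001*, -1011*, -1100*, -1110*, 0-100*, 0-110*, 001-0*, 0011-*, 01-00*, 01-01*, 01-10*, 010-0*, 010-1*, 0100-*, 0101-*, 011-0*, 0110-*, 1-001*, 1-011*, 1-100*, 1-110*, 1-111*, 10-00*, 10-01*, 10-10*, 10-11*, 100-0*, 100-1*, 1000-*, 1001-*, 101-0*, 101-1*, 1010-*, 1011-*, 11-11*, 110-1*, 111-0*, 1111-*
[col 2] --100*, --110*, -01-0*, -011-, -10-1, -11-0*, 0-1-0*, 01--0, 01-0-, 010--, 1--11, 1-0-1, 1-1-0*, 1-11-, 10--0*, 10--1*, 10-0-*, 10-1-*, 100--*, 101--*
[col 3] --1-0, 10---
Prime implicants: --1-0, -011-, -10-1, 01--0, 01-0-, 010--, 1--11, 1-0-1, 1-11-, 10---
PI chart (minterm → PIs covering it):
  4 | --1-0  (sole → essential)
  6 | --1-0,-011-
  7 | -011-  (sole → essential)
  8 | 01--0,01-0-,010--
  9 | -10-1,01-0-,010--
  10 | 01--0,010--
  11 | -10-1,010--
  12 | --1-0,01--0,01-0-
  13 | 01-0-  (sole → essential)
  14 | --1-0,01--0
  16 | 10---  (sole → essential)
  17 | 1-0-1,10---
  18 | 10---  (sole → essential)
  19 | 1--11,1-0-1,10---
  20 | --1-0,10---
  21 | 10---  (sole → essential)
  23 | -011-,1--11,1-11-,10---
  25 | -10-1,1-0-1
  28 | --1-0  (sole → essential)
  30 | --1-0,1-11-
  31 | 1--11,1-11-
Essential prime implicants: --1-0, -011-, 01-0-, 10---

4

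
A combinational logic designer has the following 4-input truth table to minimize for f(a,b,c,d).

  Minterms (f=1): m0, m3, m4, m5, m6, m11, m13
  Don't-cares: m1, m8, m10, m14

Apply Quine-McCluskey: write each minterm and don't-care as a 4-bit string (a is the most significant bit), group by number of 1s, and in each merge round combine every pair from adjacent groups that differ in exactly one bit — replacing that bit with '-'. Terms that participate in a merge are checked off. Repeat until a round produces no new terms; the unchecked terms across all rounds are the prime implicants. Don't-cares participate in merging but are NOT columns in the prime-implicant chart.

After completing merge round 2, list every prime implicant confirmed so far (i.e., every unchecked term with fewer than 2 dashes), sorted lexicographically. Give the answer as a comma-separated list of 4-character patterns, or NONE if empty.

Round 0: 0000✓ 0001✓ 0011✓ 0100✓ 0101✓ 0110✓ 1000✓ 1010✓ 1011✓ 1101✓ 1110✓
Round 1: -000 -011 -101 -110 0-00✓ 0-01✓ 00-1 000-✓ 01-0 010-✓ 1-10 10-0 101-
Round 2: 0-0-
PIs = {-000, -011, -101, -110, 0-0-, 00-1, 01-0, 1-10, 10-0, 101-}

-000, -011, -101, -110, 00-1, 01-0, 1-10, 10-0, 101-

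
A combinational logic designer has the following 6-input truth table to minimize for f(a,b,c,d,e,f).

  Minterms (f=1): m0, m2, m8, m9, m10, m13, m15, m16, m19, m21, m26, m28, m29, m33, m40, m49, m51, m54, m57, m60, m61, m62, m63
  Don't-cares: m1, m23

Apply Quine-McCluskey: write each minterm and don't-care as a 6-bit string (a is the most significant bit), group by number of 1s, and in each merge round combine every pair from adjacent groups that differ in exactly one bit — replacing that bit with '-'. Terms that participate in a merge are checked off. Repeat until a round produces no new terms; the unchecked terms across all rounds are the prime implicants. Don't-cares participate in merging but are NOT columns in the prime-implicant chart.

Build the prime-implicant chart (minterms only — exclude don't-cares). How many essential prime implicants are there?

size-2^0 implicants → 000000(✓)  000001(✓)  000010(✓)  001000(✓)  001001(✓)  001010(✓)  001101(✓)  001111(✓)  010000(✓)  010011(✓)  010101(✓)  010111(✓)  011010(✓)  011100(✓)  011101(✓)  100001(✓)  101000(✓)  110001(✓)  110011(✓)  110110(✓)  111001(✓)  111100(✓)  111101(✓)  111110(✓)  111111(✓)
size-2^1 implicants → -00001  -01000  -10011  -11100(✓)  -11101(✓)  0-0000  0-1010  0-1101  00-000(✓)  00-001(✓)  00-010(✓)  0000-0(✓)  00000-(✓)  001-01  0010-0(✓)  00100-(✓)  0011-1  01-101  010-11  0101-1  01110-(✓)  1-0001  11-001  11-110  1100-1  111-01  1111-0(✓)  1111-1(✓)  11110-(✓)  11111-(✓)
size-2^2 implicants → -1110-  00-0-0  00-00-  1111--
Unchecked terms (primes): -00001, -01000, -10011, -1110-, 0-0000, 0-1010, 0-1101, 00-0-0, 00-00-, 001-01, 0011-1, 01-101, 010-11, 0101-1, 1-0001, 11-001, 11-110, 1100-1, 111-01, 1111--
Minterm coverage:
  m0 ⊆ 0-0000,00-0-0,00-00-
  m2 ⊆ 00-0-0 [E]
  m8 ⊆ -01000,00-0-0,00-00-
  m9 ⊆ 00-00-,001-01
  m10 ⊆ 0-1010,00-0-0
  m13 ⊆ 0-1101,001-01,0011-1
  m15 ⊆ 0011-1 [E]
  m16 ⊆ 0-0000 [E]
  m19 ⊆ -10011,010-11
  m21 ⊆ 01-101,0101-1
  m26 ⊆ 0-1010 [E]
  m28 ⊆ -1110- [E]
  m29 ⊆ -1110-,0-1101,01-101
  m33 ⊆ -00001,1-0001
  m40 ⊆ -01000 [E]
  m49 ⊆ 1-0001,11-001,1100-1
  m51 ⊆ -10011,1100-1
  m54 ⊆ 11-110 [E]
  m57 ⊆ 11-001,111-01
  m60 ⊆ -1110-,1111--
  m61 ⊆ -1110-,111-01,1111--
  m62 ⊆ 11-110,1111--
  m63 ⊆ 1111-- [E]
E = {-01000, -1110-, 0-0000, 0-1010, 00-0-0, 0011-1, 11-110, 1111--}

8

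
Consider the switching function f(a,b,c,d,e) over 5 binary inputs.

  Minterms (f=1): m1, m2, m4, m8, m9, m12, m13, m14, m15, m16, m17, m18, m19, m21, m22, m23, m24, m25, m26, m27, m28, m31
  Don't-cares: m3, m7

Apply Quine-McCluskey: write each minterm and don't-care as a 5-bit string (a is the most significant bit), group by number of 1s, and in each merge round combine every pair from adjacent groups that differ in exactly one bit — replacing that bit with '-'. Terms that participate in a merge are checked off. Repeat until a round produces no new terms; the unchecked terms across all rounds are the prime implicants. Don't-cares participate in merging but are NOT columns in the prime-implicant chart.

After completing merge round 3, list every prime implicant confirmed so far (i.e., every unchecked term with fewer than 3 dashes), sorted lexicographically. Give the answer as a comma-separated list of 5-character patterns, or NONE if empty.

[col 0] 00001*, 00010*, 00011*, 00100*, 00111*, 01000*, 01001*, 01100*, 01101*, 01110*, 01111*, 10000*, 10001*, 10010*, 10011*, 10101*, 10110*, 10111*, 11000*, 11001*, 11010*, 11011*, 11100*, 11111*
[col 1] -0001*, -0010*, -0011*, -0111*, -1000*, -1001*, -1100*, -1111*, 0-001*, 0-100, 0-111*, 00-11*, 000-1*, 0001-*, 01-00*, 01-01*, 0100-*, 011-0*, 011-1*, 0110-*, 0111-*, 1-000*, 1-001*, 1-010*, 1-011*, 1-111*, 10-01*, 10-10*, 10-11*, 100-0*, 100-1*, 1000-*, 1001-*, 101-1*, 1011-*, 11-00*, 11-11*, 110-0*, 110-1*, 1100-*, 1101-*
[col 2] --001, --111, -0-11, -00-1, -001-, -1-00, -100-, 01-0-, 011--, 1--11, 1-0-0*, 1-0-1*, 1-00-*, 1-01-*, 10--1, 10-1-, 100--*, 110--*
[col 3] 1-0--
Prime implicants: --001, --111, -0-11, -00-1, -001-, -1-00, -100-, 0-100, 01-0-, 011--, 1--11, 1-0--, 10--1, 10-1-

--001, --111, -0-11, -00-1, -001-, -1-00, -100-, 0-100, 01-0-, 011--, 1--11, 10--1, 10-1-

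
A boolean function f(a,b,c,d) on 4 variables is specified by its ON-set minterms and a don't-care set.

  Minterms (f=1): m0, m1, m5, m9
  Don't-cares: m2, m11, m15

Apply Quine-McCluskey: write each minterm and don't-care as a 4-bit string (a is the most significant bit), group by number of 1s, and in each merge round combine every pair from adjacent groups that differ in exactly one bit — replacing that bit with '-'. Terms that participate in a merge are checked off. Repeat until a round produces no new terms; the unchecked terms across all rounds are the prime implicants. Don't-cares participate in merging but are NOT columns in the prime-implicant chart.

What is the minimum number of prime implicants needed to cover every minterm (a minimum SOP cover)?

3

size-2^0 implicants → 0000(✓)  0001(✓)  0010(✓)  0101(✓)  1001(✓)  1011(✓)  1111(✓)
size-2^1 implicants → -001  0-01  00-0  000-  1-11  10-1
Unchecked terms (primes): -001, 0-01, 00-0, 000-, 1-11, 10-1
Minterm coverage:
  m0 ⊆ 00-0,000-
  m1 ⊆ -001,0-01,000-
  m5 ⊆ 0-01 [E]
  m9 ⊆ -001,10-1
E = {0-01}
Petrick residual → -001, 00-0
Cover = b'c'd + a'c'd + a'b'd'  |cover|=3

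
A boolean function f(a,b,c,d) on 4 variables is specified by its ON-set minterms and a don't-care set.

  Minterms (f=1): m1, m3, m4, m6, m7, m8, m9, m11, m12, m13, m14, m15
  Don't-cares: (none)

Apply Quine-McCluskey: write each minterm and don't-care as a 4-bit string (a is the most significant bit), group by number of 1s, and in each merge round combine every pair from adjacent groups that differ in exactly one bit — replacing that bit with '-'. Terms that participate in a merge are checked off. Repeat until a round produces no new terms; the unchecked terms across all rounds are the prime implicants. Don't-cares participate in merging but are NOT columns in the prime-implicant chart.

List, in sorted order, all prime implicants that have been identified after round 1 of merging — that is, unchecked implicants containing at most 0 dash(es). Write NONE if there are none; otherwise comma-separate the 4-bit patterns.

NONE

Round 0: 0001✓ 0011✓ 0100✓ 0110✓ 0111✓ 1000✓ 1001✓ 1011✓ 1100✓ 1101✓ 1110✓ 1111✓
Round 1: -001✓ -011✓ -100✓ -110✓ -111✓ 0-11✓ 00-1✓ 01-0✓ 011-✓ 1-00✓ 1-01✓ 1-11✓ 10-1✓ 100-✓ 11-0✓ 11-1✓ 110-✓ 111-✓
Round 2: --11 -0-1 -1-0 -11- 1--1 1-0- 11--
PIs = {--11, -0-1, -1-0, -11-, 1--1, 1-0-, 11--}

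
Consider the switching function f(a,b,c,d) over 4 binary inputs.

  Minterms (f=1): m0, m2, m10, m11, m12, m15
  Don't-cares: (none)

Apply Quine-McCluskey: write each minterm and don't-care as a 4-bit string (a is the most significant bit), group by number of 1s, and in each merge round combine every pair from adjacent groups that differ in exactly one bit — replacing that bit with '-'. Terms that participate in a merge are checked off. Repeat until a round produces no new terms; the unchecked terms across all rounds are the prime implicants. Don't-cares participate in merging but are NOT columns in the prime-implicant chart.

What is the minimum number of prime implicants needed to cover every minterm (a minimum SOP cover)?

Round 0: 0000✓ 0010✓ 1010✓ 1011✓ 1100 1111✓
Round 1: -010 00-0 1-11 101-
PIs = {-010, 00-0, 1-11, 101-, 1100}
Coverage chart:
  m0: 00-0 ←essential
  m2: -010,00-0
  m10: -010,101-
  m11: 1-11,101-
  m12: 1100 ←essential
  m15: 1-11 ←essential
Essential: 00-0, 1-11, 1100
Petrick residual → -010
Min cover (4 terms): b'cd' + a'b'd' + acd + abc'd'

4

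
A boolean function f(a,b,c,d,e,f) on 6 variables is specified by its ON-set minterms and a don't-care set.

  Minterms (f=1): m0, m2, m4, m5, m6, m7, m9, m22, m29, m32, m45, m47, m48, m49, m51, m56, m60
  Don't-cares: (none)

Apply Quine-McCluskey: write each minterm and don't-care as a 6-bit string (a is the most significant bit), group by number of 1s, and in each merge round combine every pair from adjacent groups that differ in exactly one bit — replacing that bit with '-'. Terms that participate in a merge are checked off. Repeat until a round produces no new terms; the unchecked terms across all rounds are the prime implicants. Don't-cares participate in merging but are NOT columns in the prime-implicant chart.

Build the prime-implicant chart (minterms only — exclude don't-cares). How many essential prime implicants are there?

size-2^0 implicants → 000000(✓)  000010(✓)  000100(✓)  000101(✓)  000110(✓)  000111(✓)  001001  010110(✓)  011101  100000(✓)  101101(✓)  101111(✓)  110000(✓)  110001(✓)  110011(✓)  111000(✓)  111100(✓)
size-2^1 implicants → -00000  0-0110  000-00(✓)  000-10(✓)  0000-0(✓)  0001-0(✓)  0001-1(✓)  00010-(✓)  00011-(✓)  1-0000  1011-1  11-000  1100-1  11000-  111-00
size-2^2 implicants → 000--0  0001--
Unchecked terms (primes): -00000, 0-0110, 000--0, 0001--, 001001, 011101, 1-0000, 1011-1, 11-000, 1100-1, 11000-, 111-00
Minterm coverage:
  m0 ⊆ -00000,000--0
  m2 ⊆ 000--0 [E]
  m4 ⊆ 000--0,0001--
  m5 ⊆ 0001-- [E]
  m6 ⊆ 0-0110,000--0,0001--
  m7 ⊆ 0001-- [E]
  m9 ⊆ 001001 [E]
  m22 ⊆ 0-0110 [E]
  m29 ⊆ 011101 [E]
  m32 ⊆ -00000,1-0000
  m45 ⊆ 1011-1 [E]
  m47 ⊆ 1011-1 [E]
  m48 ⊆ 1-0000,11-000,11000-
  m49 ⊆ 1100-1,11000-
  m51 ⊆ 1100-1 [E]
  m56 ⊆ 11-000,111-00
  m60 ⊆ 111-00 [E]
E = {0-0110, 000--0, 0001--, 001001, 011101, 1011-1, 1100-1, 111-00}

8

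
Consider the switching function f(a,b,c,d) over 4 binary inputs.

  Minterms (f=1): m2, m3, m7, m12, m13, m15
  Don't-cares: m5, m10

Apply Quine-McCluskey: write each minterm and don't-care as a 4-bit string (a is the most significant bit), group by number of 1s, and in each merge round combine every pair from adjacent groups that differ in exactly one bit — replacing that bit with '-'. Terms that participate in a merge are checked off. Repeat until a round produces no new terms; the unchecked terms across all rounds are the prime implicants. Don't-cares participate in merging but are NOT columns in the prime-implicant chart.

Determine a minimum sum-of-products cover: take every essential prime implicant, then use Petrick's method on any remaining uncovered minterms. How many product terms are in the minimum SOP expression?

Round 0: 0010✓ 0011✓ 0101✓ 0111✓ 1010✓ 1100✓ 1101✓ 1111✓
Round 1: -010 -101✓ -111✓ 0-11 001- 01-1✓ 11-1✓ 110-
Round 2: -1-1
PIs = {-010, -1-1, 0-11, 001-, 110-}
Coverage chart:
  m2: -010,001-
  m3: 0-11,001-
  m7: -1-1,0-11
  m12: 110- ←essential
  m13: -1-1,110-
  m15: -1-1 ←essential
Essential: -1-1, 110-
Petrick residual → 001-
Min cover (3 terms): bd + a'b'c + abc'

3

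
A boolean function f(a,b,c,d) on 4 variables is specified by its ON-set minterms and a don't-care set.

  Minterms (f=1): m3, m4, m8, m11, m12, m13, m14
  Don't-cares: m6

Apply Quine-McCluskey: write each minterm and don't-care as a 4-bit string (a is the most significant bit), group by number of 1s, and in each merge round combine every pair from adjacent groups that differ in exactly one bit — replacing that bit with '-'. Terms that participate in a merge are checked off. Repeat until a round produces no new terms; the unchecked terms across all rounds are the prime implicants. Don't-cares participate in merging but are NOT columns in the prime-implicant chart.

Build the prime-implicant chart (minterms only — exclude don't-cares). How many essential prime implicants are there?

4

Round 0: 0011✓ 0100✓ 0110✓ 1000✓ 1011✓ 1100✓ 1101✓ 1110✓
Round 1: -011 -100✓ -110✓ 01-0✓ 1-00 11-0✓ 110-
Round 2: -1-0
PIs = {-011, -1-0, 1-00, 110-}
Coverage chart:
  m3: -011 ←essential
  m4: -1-0 ←essential
  m8: 1-00 ←essential
  m11: -011 ←essential
  m12: -1-0,1-00,110-
  m13: 110- ←essential
  m14: -1-0 ←essential
Essential: -011, -1-0, 1-00, 110-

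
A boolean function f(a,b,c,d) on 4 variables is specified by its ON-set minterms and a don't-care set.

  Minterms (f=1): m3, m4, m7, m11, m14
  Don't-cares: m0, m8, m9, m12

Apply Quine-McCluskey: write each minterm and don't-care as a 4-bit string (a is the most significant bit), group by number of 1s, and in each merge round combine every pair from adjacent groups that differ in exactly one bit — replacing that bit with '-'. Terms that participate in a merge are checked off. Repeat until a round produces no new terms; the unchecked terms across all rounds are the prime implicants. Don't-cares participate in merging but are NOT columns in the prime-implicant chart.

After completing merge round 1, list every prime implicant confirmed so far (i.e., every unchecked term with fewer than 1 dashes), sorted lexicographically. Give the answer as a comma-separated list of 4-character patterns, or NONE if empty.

NONE

size-2^0 implicants → 0000(✓)  0011(✓)  0100(✓)  0111(✓)  1000(✓)  1001(✓)  1011(✓)  1100(✓)  1110(✓)
size-2^1 implicants → -000(✓)  -011  -100(✓)  0-00(✓)  0-11  1-00(✓)  10-1  100-  11-0
size-2^2 implicants → --00
Unchecked terms (primes): --00, -011, 0-11, 10-1, 100-, 11-0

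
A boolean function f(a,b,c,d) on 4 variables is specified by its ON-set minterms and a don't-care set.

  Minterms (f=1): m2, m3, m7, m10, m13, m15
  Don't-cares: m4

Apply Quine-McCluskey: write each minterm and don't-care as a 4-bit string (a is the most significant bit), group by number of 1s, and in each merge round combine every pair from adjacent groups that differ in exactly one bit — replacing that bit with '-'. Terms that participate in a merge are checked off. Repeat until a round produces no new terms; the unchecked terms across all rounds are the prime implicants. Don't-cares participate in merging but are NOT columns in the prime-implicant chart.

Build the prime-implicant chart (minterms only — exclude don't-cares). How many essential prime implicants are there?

size-2^0 implicants → 0010(✓)  0011(✓)  0100  0111(✓)  1010(✓)  1101(✓)  1111(✓)
size-2^1 implicants → -010  -111  0-11  001-  11-1
Unchecked terms (primes): -010, -111, 0-11, 001-, 0100, 11-1
Minterm coverage:
  m2 ⊆ -010,001-
  m3 ⊆ 0-11,001-
  m7 ⊆ -111,0-11
  m10 ⊆ -010 [E]
  m13 ⊆ 11-1 [E]
  m15 ⊆ -111,11-1
E = {-010, 11-1}

2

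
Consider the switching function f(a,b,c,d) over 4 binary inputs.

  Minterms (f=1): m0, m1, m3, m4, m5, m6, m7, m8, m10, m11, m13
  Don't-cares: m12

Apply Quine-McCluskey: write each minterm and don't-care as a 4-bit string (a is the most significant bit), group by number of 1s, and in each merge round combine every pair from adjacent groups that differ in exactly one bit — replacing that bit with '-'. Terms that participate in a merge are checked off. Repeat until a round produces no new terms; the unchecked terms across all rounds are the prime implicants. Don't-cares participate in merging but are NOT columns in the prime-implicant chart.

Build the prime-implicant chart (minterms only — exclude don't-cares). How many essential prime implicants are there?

[col 0] 0000*, 0001*, 0011*, 0100*, 0101*, 0110*, 0111*, 1000*, 1010*, 1011*, 1100*, 1101*
[col 1] -000*, -011, -100*, -101*, 0-00*, 0-01*, 0-11*, 00-1*, 000-*, 01-0*, 01-1*, 010-*, 011-*, 1-00*, 10-0, 101-, 110-*
[col 2] --00, -10-, 0--1, 0-0-, 01--
Prime implicants: --00, -011, -10-, 0--1, 0-0-, 01--, 10-0, 101-
PI chart (minterm → PIs covering it):
  0 | --00,0-0-
  1 | 0--1,0-0-
  3 | -011,0--1
  4 | --00,-10-,0-0-,01--
  5 | -10-,0--1,0-0-,01--
  6 | 01--  (sole → essential)
  7 | 0--1,01--
  8 | --00,10-0
  10 | 10-0,101-
  11 | -011,101-
  13 | -10-  (sole → essential)
Essential prime implicants: -10-, 01--

2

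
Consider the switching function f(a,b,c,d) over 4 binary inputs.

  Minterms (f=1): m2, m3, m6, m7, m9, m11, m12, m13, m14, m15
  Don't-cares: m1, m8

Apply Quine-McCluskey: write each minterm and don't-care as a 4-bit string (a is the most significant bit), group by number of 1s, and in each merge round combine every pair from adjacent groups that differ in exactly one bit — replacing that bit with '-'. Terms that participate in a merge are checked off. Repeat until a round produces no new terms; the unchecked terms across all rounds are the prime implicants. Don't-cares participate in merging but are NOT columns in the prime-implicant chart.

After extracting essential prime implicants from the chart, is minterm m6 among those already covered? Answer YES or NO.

YES

Round 0: 0001✓ 0010✓ 0011✓ 0110✓ 0111✓ 1000✓ 1001✓ 1011✓ 1100✓ 1101✓ 1110✓ 1111✓
Round 1: -001✓ -011✓ -110✓ -111✓ 0-10✓ 0-11✓ 00-1✓ 001-✓ 011-✓ 1-00✓ 1-01✓ 1-11✓ 10-1✓ 100-✓ 11-0✓ 11-1✓ 110-✓ 111-✓
Round 2: --11 -0-1 -11- 0-1- 1--1 1-0- 11--
PIs = {--11, -0-1, -11-, 0-1-, 1--1, 1-0-, 11--}
Coverage chart:
  m2: 0-1- ←essential
  m3: --11,-0-1,0-1-
  m6: -11-,0-1-
  m7: --11,-11-,0-1-
  m9: -0-1,1--1,1-0-
  m11: --11,-0-1,1--1
  m12: 1-0-,11--
  m13: 1--1,1-0-,11--
  m14: -11-,11--
  m15: --11,-11-,1--1,11--
Essential: 0-1-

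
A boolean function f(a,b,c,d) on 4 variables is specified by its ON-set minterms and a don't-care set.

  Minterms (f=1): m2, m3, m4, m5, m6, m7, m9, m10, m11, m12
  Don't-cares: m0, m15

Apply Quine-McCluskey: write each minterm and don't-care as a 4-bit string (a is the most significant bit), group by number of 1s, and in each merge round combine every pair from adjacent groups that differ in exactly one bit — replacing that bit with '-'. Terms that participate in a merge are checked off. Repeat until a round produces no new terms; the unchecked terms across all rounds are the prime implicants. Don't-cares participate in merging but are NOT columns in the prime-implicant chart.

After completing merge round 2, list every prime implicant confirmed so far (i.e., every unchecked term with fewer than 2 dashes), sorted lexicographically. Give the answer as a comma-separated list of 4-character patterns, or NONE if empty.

-100, 10-1

size-2^0 implicants → 0000(✓)  0010(✓)  0011(✓)  0100(✓)  0101(✓)  0110(✓)  0111(✓)  1001(✓)  1010(✓)  1011(✓)  1100(✓)  1111(✓)
size-2^1 implicants → -010(✓)  -011(✓)  -100  -111(✓)  0-00(✓)  0-10(✓)  0-11(✓)  00-0(✓)  001-(✓)  01-0(✓)  01-1(✓)  010-(✓)  011-(✓)  1-11(✓)  10-1  101-(✓)
size-2^2 implicants → --11  -01-  0--0  0-1-  01--
Unchecked terms (primes): --11, -01-, -100, 0--0, 0-1-, 01--, 10-1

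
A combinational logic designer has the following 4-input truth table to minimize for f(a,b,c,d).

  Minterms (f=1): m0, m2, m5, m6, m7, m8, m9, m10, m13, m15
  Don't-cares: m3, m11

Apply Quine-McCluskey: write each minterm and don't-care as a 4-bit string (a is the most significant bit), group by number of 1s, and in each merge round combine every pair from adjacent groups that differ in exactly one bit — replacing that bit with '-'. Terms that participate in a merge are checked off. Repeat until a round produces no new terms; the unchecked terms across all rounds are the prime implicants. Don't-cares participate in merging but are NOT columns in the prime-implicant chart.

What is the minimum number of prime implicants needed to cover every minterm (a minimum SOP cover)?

4

Round 0: 0000✓ 0010✓ 0011✓ 0101✓ 0110✓ 0111✓ 1000✓ 1001✓ 1010✓ 1011✓ 1101✓ 1111✓
Round 1: -000✓ -010✓ -011✓ -101✓ -111✓ 0-10✓ 0-11✓ 00-0✓ 001-✓ 01-1✓ 011-✓ 1-01✓ 1-11✓ 10-0✓ 10-1✓ 100-✓ 101-✓ 11-1✓
Round 2: --11 -0-0 -01- -1-1 0-1- 1--1 10--
PIs = {--11, -0-0, -01-, -1-1, 0-1-, 1--1, 10--}
Coverage chart:
  m0: -0-0 ←essential
  m2: -0-0,-01-,0-1-
  m5: -1-1 ←essential
  m6: 0-1- ←essential
  m7: --11,-1-1,0-1-
  m8: -0-0,10--
  m9: 1--1,10--
  m10: -0-0,-01-,10--
  m13: -1-1,1--1
  m15: --11,-1-1,1--1
Essential: -0-0, -1-1, 0-1-
Petrick residual → 1--1
Min cover (4 terms): b'd' + bd + a'c + ad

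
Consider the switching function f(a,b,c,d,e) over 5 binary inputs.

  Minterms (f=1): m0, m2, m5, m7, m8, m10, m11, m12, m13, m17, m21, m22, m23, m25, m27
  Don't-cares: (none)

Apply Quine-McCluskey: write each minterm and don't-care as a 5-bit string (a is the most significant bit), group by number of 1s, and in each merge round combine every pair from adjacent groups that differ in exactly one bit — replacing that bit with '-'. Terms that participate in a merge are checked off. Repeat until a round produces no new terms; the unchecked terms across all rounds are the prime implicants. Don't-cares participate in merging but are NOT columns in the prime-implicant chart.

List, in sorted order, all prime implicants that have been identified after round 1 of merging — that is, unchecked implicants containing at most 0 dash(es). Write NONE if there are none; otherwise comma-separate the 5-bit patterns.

Round 0: 00000✓ 00010✓ 00101✓ 00111✓ 01000✓ 01010✓ 01011✓ 01100✓ 01101✓ 10001✓ 10101✓ 10110✓ 10111✓ 11001✓ 11011✓
Round 1: -0101✓ -0111✓ -1011 0-000✓ 0-010✓ 0-101 000-0✓ 001-1✓ 01-00 010-0✓ 0101- 0110- 1-001 10-01 101-1✓ 1011- 110-1
Round 2: -01-1 0-0-0
PIs = {-01-1, -1011, 0-0-0, 0-101, 01-00, 0101-, 0110-, 1-001, 10-01, 1011-, 110-1}

NONE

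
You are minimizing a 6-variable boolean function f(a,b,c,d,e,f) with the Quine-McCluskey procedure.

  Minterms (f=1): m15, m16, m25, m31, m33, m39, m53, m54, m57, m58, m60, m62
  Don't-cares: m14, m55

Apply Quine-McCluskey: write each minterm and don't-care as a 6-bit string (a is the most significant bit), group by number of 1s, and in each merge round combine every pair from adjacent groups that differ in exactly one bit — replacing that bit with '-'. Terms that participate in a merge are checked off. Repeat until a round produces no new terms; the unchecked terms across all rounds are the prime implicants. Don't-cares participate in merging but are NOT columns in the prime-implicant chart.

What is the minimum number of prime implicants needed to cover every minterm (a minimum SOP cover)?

9

size-2^0 implicants → 001110(✓)  001111(✓)  010000  011001(✓)  011111(✓)  100001  100111(✓)  110101(✓)  110110(✓)  110111(✓)  111001(✓)  111010(✓)  111100(✓)  111110(✓)
size-2^1 implicants → -11001  0-1111  00111-  1-0111  11-110  1101-1  11011-  111-10  1111-0
Unchecked terms (primes): -11001, 0-1111, 00111-, 010000, 1-0111, 100001, 11-110, 1101-1, 11011-, 111-10, 1111-0
Minterm coverage:
  m15 ⊆ 0-1111,00111-
  m16 ⊆ 010000 [E]
  m25 ⊆ -11001 [E]
  m31 ⊆ 0-1111 [E]
  m33 ⊆ 100001 [E]
  m39 ⊆ 1-0111 [E]
  m53 ⊆ 1101-1 [E]
  m54 ⊆ 11-110,11011-
  m57 ⊆ -11001 [E]
  m58 ⊆ 111-10 [E]
  m60 ⊆ 1111-0 [E]
  m62 ⊆ 11-110,111-10,1111-0
E = {-11001, 0-1111, 010000, 1-0111, 100001, 1101-1, 111-10, 1111-0}
Petrick residual → 11-110
Cover = bcd'e'f + a'cdef + a'bc'd'e'f' + ac'def + ab'c'd'e'f + abdef' + abc'df + abcef' + abcdf'  |cover|=9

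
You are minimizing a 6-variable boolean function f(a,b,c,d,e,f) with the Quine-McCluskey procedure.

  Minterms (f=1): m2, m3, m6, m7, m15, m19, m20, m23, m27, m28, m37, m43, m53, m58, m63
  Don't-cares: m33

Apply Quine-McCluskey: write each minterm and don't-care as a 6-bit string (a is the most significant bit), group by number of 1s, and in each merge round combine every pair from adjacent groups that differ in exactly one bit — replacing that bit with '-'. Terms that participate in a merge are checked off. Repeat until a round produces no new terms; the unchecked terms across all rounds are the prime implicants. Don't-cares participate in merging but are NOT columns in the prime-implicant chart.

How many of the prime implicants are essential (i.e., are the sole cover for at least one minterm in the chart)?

9

[col 0] 000010*, 000011*, 000110*, 000111*, 001111*, 010011*, 010100*, 010111*, 011011*, 011100*, 100001*, 100101*, 101011, 110101*, 111010, 111111
[col 1] 0-0011*, 0-0111*, 00-111, 000-10*, 000-11*, 00001-*, 00011-*, 01-011, 01-100, 010-11*, 1-0101, 100-01
[col 2] 0-0-11, 000-1-
Prime implicants: 0-0-11, 00-111, 000-1-, 01-011, 01-100, 1-0101, 100-01, 101011, 111010, 111111
PI chart (minterm → PIs covering it):
  2 | 000-1-  (sole → essential)
  3 | 0-0-11,000-1-
  6 | 000-1-  (sole → essential)
  7 | 0-0-11,00-111,000-1-
  15 | 00-111  (sole → essential)
  19 | 0-0-11,01-011
  20 | 01-100  (sole → essential)
  23 | 0-0-11  (sole → essential)
  27 | 01-011  (sole → essential)
  28 | 01-100  (sole → essential)
  37 | 1-0101,100-01
  43 | 101011  (sole → essential)
  53 | 1-0101  (sole → essential)
  58 | 111010  (sole → essential)
  63 | 111111  (sole → essential)
Essential prime implicants: 0-0-11, 00-111, 000-1-, 01-011, 01-100, 1-0101, 101011, 111010, 111111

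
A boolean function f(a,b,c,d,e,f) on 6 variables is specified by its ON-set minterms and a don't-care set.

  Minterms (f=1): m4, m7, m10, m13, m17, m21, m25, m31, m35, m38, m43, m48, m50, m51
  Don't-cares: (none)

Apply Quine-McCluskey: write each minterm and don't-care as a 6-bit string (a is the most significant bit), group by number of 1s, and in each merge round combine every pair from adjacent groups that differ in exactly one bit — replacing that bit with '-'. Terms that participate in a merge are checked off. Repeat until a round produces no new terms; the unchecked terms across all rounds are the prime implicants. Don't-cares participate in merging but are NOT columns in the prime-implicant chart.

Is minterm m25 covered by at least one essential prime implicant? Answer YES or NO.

[col 0] 000100, 000111, 001010, 001101, 010001*, 010101*, 011001*, 011111, 100011*, 100110, 101011*, 110000*, 110010*, 110011*
[col 1] 01-001, 010-01, 1-0011, 10-011, 1100-0, 11001-
Prime implicants: 000100, 000111, 001010, 001101, 01-001, 010-01, 011111, 1-0011, 10-011, 100110, 1100-0, 11001-
PI chart (minterm → PIs covering it):
  4 | 000100  (sole → essential)
  7 | 000111  (sole → essential)
  10 | 001010  (sole → essential)
  13 | 001101  (sole → essential)
  17 | 01-001,010-01
  21 | 010-01  (sole → essential)
  25 | 01-001  (sole → essential)
  31 | 011111  (sole → essential)
  35 | 1-0011,10-011
  38 | 100110  (sole → essential)
  43 | 10-011  (sole → essential)
  48 | 1100-0  (sole → essential)
  50 | 1100-0,11001-
  51 | 1-0011,11001-
Essential prime implicants: 000100, 000111, 001010, 001101, 01-001, 010-01, 011111, 10-011, 100110, 1100-0

YES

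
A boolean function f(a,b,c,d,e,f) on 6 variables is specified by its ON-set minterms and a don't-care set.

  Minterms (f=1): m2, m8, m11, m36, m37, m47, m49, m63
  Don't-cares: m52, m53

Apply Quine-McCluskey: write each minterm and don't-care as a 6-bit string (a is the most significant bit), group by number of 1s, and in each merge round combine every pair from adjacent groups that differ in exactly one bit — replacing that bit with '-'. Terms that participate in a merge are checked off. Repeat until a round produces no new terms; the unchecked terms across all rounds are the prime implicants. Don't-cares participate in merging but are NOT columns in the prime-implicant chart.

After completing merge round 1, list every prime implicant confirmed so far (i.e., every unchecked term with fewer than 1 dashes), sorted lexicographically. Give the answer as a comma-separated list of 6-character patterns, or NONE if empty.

Round 0: 000010 001000 001011 100100✓ 100101✓ 101111✓ 110001✓ 110100✓ 110101✓ 111111✓
Round 1: 1-0100✓ 1-0101✓ 1-1111 10010-✓ 110-01 11010-✓
Round 2: 1-010-
PIs = {000010, 001000, 001011, 1-010-, 1-1111, 110-01}

000010, 001000, 001011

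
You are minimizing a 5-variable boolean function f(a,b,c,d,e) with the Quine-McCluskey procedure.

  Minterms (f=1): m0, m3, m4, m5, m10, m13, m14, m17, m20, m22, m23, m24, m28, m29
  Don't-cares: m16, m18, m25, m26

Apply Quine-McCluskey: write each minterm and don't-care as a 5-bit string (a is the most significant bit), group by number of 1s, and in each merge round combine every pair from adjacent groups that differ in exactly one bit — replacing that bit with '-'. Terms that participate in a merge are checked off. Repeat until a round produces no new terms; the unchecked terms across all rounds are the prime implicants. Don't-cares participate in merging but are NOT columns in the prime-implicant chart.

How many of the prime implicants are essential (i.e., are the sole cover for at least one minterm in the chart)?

Round 0: 00000✓ 00011 00100✓ 00101✓ 01010✓ 01101✓ 01110✓ 10000✓ 10001✓ 10010✓ 10100✓ 10110✓ 10111✓ 11000✓ 11001✓ 11010✓ 11100✓ 11101✓
Round 1: -0000✓ -0100✓ -1010 -1101 0-101 00-00✓ 0010- 01-10 1-000✓ 1-001✓ 1-010✓ 1-100✓ 10-00✓ 10-10✓ 100-0✓ 1000-✓ 101-0✓ 1011- 11-00✓ 11-01✓ 110-0✓ 1100-✓ 1110-✓
Round 2: -0-00 1--00 1-0-0 1-00- 10--0 11-0-
PIs = {-0-00, -1010, -1101, 0-101, 00011, 0010-, 01-10, 1--00, 1-0-0, 1-00-, 10--0, 1011-, 11-0-}
Coverage chart:
  m0: -0-00 ←essential
  m3: 00011 ←essential
  m4: -0-00,0010-
  m5: 0-101,0010-
  m10: -1010,01-10
  m13: -1101,0-101
  m14: 01-10 ←essential
  m17: 1-00- ←essential
  m20: -0-00,1--00,10--0
  m22: 10--0,1011-
  m23: 1011- ←essential
  m24: 1--00,1-0-0,1-00-,11-0-
  m28: 1--00,11-0-
  m29: -1101,11-0-
Essential: -0-00, 00011, 01-10, 1-00-, 1011-

5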